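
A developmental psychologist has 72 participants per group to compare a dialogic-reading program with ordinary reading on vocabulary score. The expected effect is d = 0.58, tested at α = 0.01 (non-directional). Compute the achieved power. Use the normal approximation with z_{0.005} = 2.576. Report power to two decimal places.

power ≈ 0.82

For two equal groups, power = Φ(d·√(n/2) − z_{α/2}).
d·√(n/2) = 0.58 × √(72/2) = 0.58 × 6.000 = 3.480.
z_β = 3.480 − 2.576 = 0.904.
Power = Φ(0.904) = 0.817.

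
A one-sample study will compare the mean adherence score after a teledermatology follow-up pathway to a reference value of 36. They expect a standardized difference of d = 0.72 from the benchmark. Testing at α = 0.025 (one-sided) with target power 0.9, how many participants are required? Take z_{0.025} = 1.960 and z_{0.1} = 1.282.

n = 21

For a one-sample test: n = ((z_{α} + z_β) / d)².
z_{α} + z_β = 1.960 + 1.282 = 3.242.
n = (3.242 / 0.72)² = 4.503² = 20.28.
Round up.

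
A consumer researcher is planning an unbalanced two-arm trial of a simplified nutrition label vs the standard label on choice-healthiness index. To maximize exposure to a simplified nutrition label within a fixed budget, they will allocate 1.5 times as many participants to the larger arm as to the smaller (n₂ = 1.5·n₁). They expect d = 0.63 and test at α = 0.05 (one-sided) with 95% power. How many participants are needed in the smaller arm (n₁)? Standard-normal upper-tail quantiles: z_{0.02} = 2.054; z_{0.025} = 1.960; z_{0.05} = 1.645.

With allocation ratio k = n₂/n₁ = 1.5, Var(x̄₁−x̄₂) = σ²(1/n₁ + 1/(k·n₁)) = σ²·(k+1)/(k·n₁).
So n₁ = (1 + 1/k)·((z_{α} + z_β)/d)² = 1.667 × (3.290/0.63)².
n₁ = 1.667 × 27.27 = 45.5.
Round up: n₁ = 46, giving n₂ = 1.5 × 46 = 69.

n₁ = 46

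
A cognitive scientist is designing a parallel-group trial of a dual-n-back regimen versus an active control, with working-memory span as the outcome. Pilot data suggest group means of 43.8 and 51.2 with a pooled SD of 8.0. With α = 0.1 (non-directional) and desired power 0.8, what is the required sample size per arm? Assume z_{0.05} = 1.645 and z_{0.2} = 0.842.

n = 15 per group

Cohen's d = |M₁ − M₂| / SD_pooled = |43.8 − 51.2| / 8.0 = 7.4 / 8.0 = 0.925.
For two independent groups with equal n: n = 2·((z_{α/2} + z_β) / d)².
z_{α/2} + z_β = 1.645 + 0.842 = 2.487.
n = 2 × (2.487 / 0.925)² = 2 × 2.689² = 2 × 7.23 = 14.5.
Round up to the next whole participant.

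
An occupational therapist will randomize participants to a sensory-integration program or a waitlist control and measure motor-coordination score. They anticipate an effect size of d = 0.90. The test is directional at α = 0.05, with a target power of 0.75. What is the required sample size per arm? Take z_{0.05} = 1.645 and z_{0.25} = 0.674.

n = 14 per group

For two independent groups with equal n: n = 2·((z_{α} + z_β) / d)².
z_{α} + z_β = 1.645 + 0.674 = 2.319.
n = 2 × (2.319 / 0.90)² = 2 × 2.577² = 2 × 6.64 = 13.3.
Round up to the next whole participant.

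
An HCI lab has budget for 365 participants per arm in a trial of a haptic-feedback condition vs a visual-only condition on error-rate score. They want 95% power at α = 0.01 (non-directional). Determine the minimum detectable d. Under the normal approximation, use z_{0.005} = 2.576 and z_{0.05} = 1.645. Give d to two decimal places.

d_min ≈ 0.31

For two independent groups of n = 365 each: d_min = (z_{α/2} + z_β)·√(2/n).
z-sum = 2.576 + 1.645 = 4.221.
d_min = 4.221 × √(2/365) = 4.221 × 0.0740 = 0.312.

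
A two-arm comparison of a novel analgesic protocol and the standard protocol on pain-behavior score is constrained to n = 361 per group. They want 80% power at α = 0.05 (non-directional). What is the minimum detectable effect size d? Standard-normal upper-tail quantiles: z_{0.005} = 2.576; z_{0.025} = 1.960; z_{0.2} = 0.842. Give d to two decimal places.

For two independent groups of n = 361 each: d_min = (z_{α/2} + z_β)·√(2/n).
z-sum = 1.960 + 0.842 = 2.802.
d_min = 2.802 × √(2/361) = 2.802 × 0.0744 = 0.209.

d_min ≈ 0.21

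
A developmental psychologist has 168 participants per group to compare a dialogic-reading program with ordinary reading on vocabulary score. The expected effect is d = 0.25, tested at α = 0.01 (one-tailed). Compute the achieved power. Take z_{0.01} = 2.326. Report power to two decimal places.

power ≈ 0.49

For two equal groups, power = Φ(d·√(n/2) − z_{α}).
d·√(n/2) = 0.25 × √(168/2) = 0.25 × 9.165 = 2.291.
z_β = 2.291 − 2.326 = -0.035.
Power = Φ(-0.035) = 0.486.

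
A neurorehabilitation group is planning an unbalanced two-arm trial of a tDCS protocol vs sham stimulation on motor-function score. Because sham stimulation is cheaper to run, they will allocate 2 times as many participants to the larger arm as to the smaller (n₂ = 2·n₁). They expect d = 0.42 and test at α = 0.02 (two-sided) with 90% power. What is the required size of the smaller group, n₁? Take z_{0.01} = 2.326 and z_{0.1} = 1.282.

n₁ = 111

With allocation ratio k = n₂/n₁ = 2, Var(x̄₁−x̄₂) = σ²(1/n₁ + 1/(k·n₁)) = σ²·(k+1)/(k·n₁).
So n₁ = (1 + 1/k)·((z_{α/2} + z_β)/d)² = 1.500 × (3.608/0.42)².
n₁ = 1.500 × 73.80 = 110.7.
Round up: n₁ = 111, giving n₂ = 2 × 111 = 222.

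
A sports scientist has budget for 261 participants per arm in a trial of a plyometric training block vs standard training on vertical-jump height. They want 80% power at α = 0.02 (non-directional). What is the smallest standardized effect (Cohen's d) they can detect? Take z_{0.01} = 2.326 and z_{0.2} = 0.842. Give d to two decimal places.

For two independent groups of n = 261 each: d_min = (z_{α/2} + z_β)·√(2/n).
z-sum = 2.326 + 0.842 = 3.168.
d_min = 3.168 × √(2/261) = 3.168 × 0.0875 = 0.277.

d_min ≈ 0.28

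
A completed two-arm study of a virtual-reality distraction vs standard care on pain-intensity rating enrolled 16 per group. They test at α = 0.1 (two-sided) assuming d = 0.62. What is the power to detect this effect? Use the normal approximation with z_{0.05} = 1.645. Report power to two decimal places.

For two equal groups, power = Φ(d·√(n/2) − z_{α/2}).
d·√(n/2) = 0.62 × √(16/2) = 0.62 × 2.828 = 1.754.
z_β = 1.754 − 1.645 = 0.109.
Power = Φ(0.109) = 0.543.

power ≈ 0.54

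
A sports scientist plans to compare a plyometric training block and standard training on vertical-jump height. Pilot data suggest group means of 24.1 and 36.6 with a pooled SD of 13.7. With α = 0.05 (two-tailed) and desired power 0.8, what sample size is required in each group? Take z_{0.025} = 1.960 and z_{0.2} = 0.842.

Cohen's d = |M₁ − M₂| / SD_pooled = |24.1 − 36.6| / 13.7 = 12.5 / 13.7 = 0.912.
For two independent groups with equal n: n = 2·((z_{α/2} + z_β) / d)².
z_{α/2} + z_β = 1.960 + 0.842 = 2.802.
n = 2 × (2.802 / 0.912)² = 2 × 3.072² = 2 × 9.44 = 18.9.
Round up to the next whole participant.

n = 19 per group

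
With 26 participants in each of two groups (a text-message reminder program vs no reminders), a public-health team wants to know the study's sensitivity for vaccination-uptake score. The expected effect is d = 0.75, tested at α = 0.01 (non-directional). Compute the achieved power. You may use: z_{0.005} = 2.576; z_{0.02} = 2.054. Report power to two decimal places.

power ≈ 0.55

For two equal groups, power = Φ(d·√(n/2) − z_{α/2}).
d·√(n/2) = 0.75 × √(26/2) = 0.75 × 3.606 = 2.704.
z_β = 2.704 − 2.576 = 0.128.
Power = Φ(0.128) = 0.551.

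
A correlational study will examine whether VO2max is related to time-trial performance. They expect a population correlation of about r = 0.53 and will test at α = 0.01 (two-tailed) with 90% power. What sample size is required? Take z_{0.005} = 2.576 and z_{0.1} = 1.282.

Fisher's z: C = ½·ln((1+r)/(1−r)) = ½·ln(3.2553) = 0.5901.
n = ((z_{α/2} + z_β)/C)² + 3.
(2.576 + 1.282) / 0.5901 = 3.858 / 0.5901 = 6.538.
n = 6.538² + 3 = 42.74 + 3 = 45.7.
Round up.

n = 46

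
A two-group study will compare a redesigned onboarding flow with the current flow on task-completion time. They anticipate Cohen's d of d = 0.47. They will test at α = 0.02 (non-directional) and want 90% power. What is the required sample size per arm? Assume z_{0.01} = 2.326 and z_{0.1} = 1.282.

For two independent groups with equal n: n = 2·((z_{α/2} + z_β) / d)².
z_{α/2} + z_β = 2.326 + 1.282 = 3.608.
n = 2 × (3.608 / 0.47)² = 2 × 7.677² = 2 × 58.93 = 117.9.
Round up to the next whole participant.

n = 118 per group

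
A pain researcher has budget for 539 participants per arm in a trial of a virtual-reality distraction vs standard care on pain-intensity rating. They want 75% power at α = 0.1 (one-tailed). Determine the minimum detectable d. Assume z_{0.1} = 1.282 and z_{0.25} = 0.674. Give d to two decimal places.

For two independent groups of n = 539 each: d_min = (z_{α} + z_β)·√(2/n).
z-sum = 1.282 + 0.674 = 1.956.
d_min = 1.956 × √(2/539) = 1.956 × 0.0609 = 0.119.

d_min ≈ 0.12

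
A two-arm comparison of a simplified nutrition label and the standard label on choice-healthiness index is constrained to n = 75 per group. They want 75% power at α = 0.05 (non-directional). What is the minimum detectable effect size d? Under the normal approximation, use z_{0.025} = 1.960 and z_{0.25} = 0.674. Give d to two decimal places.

d_min ≈ 0.43

For two independent groups of n = 75 each: d_min = (z_{α/2} + z_β)·√(2/n).
z-sum = 1.960 + 0.674 = 2.634.
d_min = 2.634 × √(2/75) = 2.634 × 0.1633 = 0.430.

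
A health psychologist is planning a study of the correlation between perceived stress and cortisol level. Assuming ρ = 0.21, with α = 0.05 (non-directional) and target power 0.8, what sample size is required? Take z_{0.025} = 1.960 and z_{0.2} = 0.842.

n = 176

Fisher's z: C = ½·ln((1+r)/(1−r)) = ½·ln(1.5316) = 0.2132.
n = ((z_{α/2} + z_β)/C)² + 3.
(1.960 + 0.842) / 0.2132 = 2.802 / 0.2132 = 13.143.
n = 13.143² + 3 = 172.73 + 3 = 175.7.
Round up.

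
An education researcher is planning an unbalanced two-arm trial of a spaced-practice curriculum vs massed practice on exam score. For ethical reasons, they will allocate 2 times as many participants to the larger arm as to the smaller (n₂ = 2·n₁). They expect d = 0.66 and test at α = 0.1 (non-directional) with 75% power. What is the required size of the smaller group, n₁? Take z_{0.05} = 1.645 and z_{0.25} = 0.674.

With allocation ratio k = n₂/n₁ = 2, Var(x̄₁−x̄₂) = σ²(1/n₁ + 1/(k·n₁)) = σ²·(k+1)/(k·n₁).
So n₁ = (1 + 1/k)·((z_{α/2} + z_β)/d)² = 1.500 × (2.319/0.66)².
n₁ = 1.500 × 12.35 = 18.5.
Round up: n₁ = 19, giving n₂ = 2 × 19 = 38.

n₁ = 19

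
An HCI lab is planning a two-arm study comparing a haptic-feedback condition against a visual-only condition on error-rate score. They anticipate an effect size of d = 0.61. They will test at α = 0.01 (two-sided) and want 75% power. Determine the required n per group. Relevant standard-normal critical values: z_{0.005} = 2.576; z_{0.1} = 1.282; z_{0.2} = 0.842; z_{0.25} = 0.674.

n = 57 per group

For two independent groups with equal n: n = 2·((z_{α/2} + z_β) / d)².
z_{α/2} + z_β = 2.576 + 0.674 = 3.250.
n = 2 × (3.250 / 0.61)² = 2 × 5.328² = 2 × 28.39 = 56.8.
Round up to the next whole participant.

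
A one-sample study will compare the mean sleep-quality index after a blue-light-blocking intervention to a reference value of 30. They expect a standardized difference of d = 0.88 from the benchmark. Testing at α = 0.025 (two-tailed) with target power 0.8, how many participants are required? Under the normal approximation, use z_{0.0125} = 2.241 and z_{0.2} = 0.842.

n = 13

For a one-sample test: n = ((z_{α/2} + z_β) / d)².
z_{α/2} + z_β = 2.241 + 0.842 = 3.083.
n = (3.083 / 0.88)² = 3.503² = 12.27.
Round up.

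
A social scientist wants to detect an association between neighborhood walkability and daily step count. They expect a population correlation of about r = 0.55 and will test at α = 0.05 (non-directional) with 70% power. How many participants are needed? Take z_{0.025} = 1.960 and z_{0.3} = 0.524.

Fisher's z: C = ½·ln((1+r)/(1−r)) = ½·ln(3.4444) = 0.6184.
n = ((z_{α/2} + z_β)/C)² + 3.
(1.960 + 0.524) / 0.6184 = 2.484 / 0.6184 = 4.017.
n = 4.017² + 3 = 16.13 + 3 = 19.1.
Round up.

n = 20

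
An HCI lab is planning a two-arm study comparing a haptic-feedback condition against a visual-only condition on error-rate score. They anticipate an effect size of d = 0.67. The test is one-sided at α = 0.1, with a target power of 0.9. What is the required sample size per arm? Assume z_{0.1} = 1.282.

n = 30 per group

For two independent groups with equal n: n = 2·((z_{α} + z_β) / d)².
z_{α} + z_β = 1.282 + 1.282 = 2.564.
n = 2 × (2.564 / 0.67)² = 2 × 3.827² = 2 × 14.64 = 29.3.
Round up to the next whole participant.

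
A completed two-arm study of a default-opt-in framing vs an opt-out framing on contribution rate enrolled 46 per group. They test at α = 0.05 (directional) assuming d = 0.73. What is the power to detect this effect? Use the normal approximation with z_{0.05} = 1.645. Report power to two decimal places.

power ≈ 0.97

For two equal groups, power = Φ(d·√(n/2) − z_{α}).
d·√(n/2) = 0.73 × √(46/2) = 0.73 × 4.796 = 3.501.
z_β = 3.501 − 1.645 = 1.856.
Power = Φ(1.856) = 0.968.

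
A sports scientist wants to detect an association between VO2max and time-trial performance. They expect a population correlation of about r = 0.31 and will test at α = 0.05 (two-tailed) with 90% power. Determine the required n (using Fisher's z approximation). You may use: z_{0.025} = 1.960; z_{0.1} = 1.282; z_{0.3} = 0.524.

n = 106

Fisher's z: C = ½·ln((1+r)/(1−r)) = ½·ln(1.8986) = 0.3205.
n = ((z_{α/2} + z_β)/C)² + 3.
(1.960 + 1.282) / 0.3205 = 3.242 / 0.3205 = 10.115.
n = 10.115² + 3 = 102.32 + 3 = 105.3.
Round up.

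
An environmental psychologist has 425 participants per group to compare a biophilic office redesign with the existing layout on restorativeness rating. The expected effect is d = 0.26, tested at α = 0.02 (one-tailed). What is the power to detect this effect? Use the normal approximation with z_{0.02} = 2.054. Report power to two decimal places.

For two equal groups, power = Φ(d·√(n/2) − z_{α}).
d·√(n/2) = 0.26 × √(425/2) = 0.26 × 14.577 = 3.790.
z_β = 3.790 − 2.054 = 1.736.
Power = Φ(1.736) = 0.959.

power ≈ 0.96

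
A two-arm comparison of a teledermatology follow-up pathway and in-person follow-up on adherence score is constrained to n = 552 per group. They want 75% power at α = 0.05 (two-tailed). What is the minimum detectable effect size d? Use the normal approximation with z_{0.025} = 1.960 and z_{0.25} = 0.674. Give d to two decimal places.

For two independent groups of n = 552 each: d_min = (z_{α/2} + z_β)·√(2/n).
z-sum = 1.960 + 0.674 = 2.634.
d_min = 2.634 × √(2/552) = 2.634 × 0.0602 = 0.159.

d_min ≈ 0.16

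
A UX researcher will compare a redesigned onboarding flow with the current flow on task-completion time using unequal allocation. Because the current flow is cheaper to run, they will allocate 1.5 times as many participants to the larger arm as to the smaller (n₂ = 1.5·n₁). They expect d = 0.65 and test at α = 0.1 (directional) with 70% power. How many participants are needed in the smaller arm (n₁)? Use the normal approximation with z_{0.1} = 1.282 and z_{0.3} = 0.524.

n₁ = 13

With allocation ratio k = n₂/n₁ = 1.5, Var(x̄₁−x̄₂) = σ²(1/n₁ + 1/(k·n₁)) = σ²·(k+1)/(k·n₁).
So n₁ = (1 + 1/k)·((z_{α} + z_β)/d)² = 1.667 × (1.806/0.65)².
n₁ = 1.667 × 7.72 = 12.9.
Round up: n₁ = 13, giving n₂ = ⌈1.5 × 13⌉ = ⌈19.5⌉ = 20.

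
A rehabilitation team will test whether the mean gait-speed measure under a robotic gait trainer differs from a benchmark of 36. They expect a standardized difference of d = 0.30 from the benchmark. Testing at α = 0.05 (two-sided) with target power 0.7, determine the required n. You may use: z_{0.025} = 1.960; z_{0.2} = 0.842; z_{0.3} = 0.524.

n = 69

For a one-sample test: n = ((z_{α/2} + z_β) / d)².
z_{α/2} + z_β = 1.960 + 0.524 = 2.484.
n = (2.484 / 0.30)² = 8.280² = 68.56.
Round up.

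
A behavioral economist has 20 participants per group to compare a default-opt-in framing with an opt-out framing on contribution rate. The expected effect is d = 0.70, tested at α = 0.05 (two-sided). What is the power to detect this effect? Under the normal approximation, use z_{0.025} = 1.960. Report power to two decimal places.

power ≈ 0.60

For two equal groups, power = Φ(d·√(n/2) − z_{α/2}).
d·√(n/2) = 0.70 × √(20/2) = 0.70 × 3.162 = 2.214.
z_β = 2.214 − 1.960 = 0.254.
Power = Φ(0.254) = 0.600.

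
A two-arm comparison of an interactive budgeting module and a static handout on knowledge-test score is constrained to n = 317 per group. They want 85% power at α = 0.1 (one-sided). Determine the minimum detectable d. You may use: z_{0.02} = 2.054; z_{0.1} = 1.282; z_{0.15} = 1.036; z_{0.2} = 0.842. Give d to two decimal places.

For two independent groups of n = 317 each: d_min = (z_{α} + z_β)·√(2/n).
z-sum = 1.282 + 1.036 = 2.318.
d_min = 2.318 × √(2/317) = 2.318 × 0.0794 = 0.184.

d_min ≈ 0.18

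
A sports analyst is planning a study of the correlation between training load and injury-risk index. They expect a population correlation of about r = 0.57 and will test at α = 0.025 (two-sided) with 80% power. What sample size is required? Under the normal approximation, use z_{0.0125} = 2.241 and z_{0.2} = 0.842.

Fisher's z: C = ½·ln((1+r)/(1−r)) = ½·ln(3.6512) = 0.6475.
n = ((z_{α/2} + z_β)/C)² + 3.
(2.241 + 0.842) / 0.6475 = 3.083 / 0.6475 = 4.761.
n = 4.761² + 3 = 22.67 + 3 = 25.7.
Round up.

n = 26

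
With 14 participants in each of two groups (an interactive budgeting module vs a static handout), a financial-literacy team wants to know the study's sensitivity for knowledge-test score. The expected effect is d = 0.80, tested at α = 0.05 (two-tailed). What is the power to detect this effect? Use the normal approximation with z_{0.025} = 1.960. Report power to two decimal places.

For two equal groups, power = Φ(d·√(n/2) − z_{α/2}).
d·√(n/2) = 0.80 × √(14/2) = 0.80 × 2.646 = 2.117.
z_β = 2.117 − 1.960 = 0.157.
Power = Φ(0.157) = 0.562.

power ≈ 0.56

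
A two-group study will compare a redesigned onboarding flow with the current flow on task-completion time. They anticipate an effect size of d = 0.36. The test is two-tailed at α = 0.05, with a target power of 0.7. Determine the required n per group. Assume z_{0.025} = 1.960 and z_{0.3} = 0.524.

n = 96 per group

For two independent groups with equal n: n = 2·((z_{α/2} + z_β) / d)².
z_{α/2} + z_β = 1.960 + 0.524 = 2.484.
n = 2 × (2.484 / 0.36)² = 2 × 6.900² = 2 × 47.61 = 95.2.
Round up to the next whole participant.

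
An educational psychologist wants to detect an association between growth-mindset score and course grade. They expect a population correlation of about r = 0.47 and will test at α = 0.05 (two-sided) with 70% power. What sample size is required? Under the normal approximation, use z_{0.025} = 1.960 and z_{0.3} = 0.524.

Fisher's z: C = ½·ln((1+r)/(1−r)) = ½·ln(2.7736) = 0.5101.
n = ((z_{α/2} + z_β)/C)² + 3.
(1.960 + 0.524) / 0.5101 = 2.484 / 0.5101 = 4.870.
n = 4.870² + 3 = 23.71 + 3 = 26.7.
Round up.

n = 27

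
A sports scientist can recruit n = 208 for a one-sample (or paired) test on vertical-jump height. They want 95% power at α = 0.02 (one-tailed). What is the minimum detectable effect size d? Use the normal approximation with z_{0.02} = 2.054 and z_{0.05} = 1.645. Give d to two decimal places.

d_min ≈ 0.26

For a single sample (or paired design) of n = 208: d_min = (z_{α} + z_β)/√n.
z-sum = 2.054 + 1.645 = 3.699.
d_min = 3.699 / √208 = 3.699 / 14.422 = 0.256.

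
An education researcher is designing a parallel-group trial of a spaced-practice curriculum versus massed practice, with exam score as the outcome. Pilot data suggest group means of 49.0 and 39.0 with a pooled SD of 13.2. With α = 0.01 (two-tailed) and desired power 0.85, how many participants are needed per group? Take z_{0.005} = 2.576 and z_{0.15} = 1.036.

n = 46 per group

Cohen's d = |M₁ − M₂| / SD_pooled = |49.0 − 39.0| / 13.2 = 10.0 / 13.2 = 0.758.
For two independent groups with equal n: n = 2·((z_{α/2} + z_β) / d)².
z_{α/2} + z_β = 2.576 + 1.036 = 3.612.
n = 2 × (3.612 / 0.758)² = 2 × 4.765² = 2 × 22.71 = 45.4.
Round up to the next whole participant.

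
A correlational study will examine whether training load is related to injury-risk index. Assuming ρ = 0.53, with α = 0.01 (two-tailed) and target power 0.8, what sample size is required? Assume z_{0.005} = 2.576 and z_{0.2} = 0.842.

Fisher's z: C = ½·ln((1+r)/(1−r)) = ½·ln(3.2553) = 0.5901.
n = ((z_{α/2} + z_β)/C)² + 3.
(2.576 + 0.842) / 0.5901 = 3.418 / 0.5901 = 5.792.
n = 5.792² + 3 = 33.55 + 3 = 36.6.
Round up.

n = 37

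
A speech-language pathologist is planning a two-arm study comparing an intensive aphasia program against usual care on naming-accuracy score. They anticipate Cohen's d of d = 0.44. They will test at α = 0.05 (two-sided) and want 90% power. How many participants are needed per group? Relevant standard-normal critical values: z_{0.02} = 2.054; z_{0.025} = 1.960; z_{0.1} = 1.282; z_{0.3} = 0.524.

n = 109 per group

For two independent groups with equal n: n = 2·((z_{α/2} + z_β) / d)².
z_{α/2} + z_β = 1.960 + 1.282 = 3.242.
n = 2 × (3.242 / 0.44)² = 2 × 7.368² = 2 × 54.29 = 108.6.
Round up to the next whole participant.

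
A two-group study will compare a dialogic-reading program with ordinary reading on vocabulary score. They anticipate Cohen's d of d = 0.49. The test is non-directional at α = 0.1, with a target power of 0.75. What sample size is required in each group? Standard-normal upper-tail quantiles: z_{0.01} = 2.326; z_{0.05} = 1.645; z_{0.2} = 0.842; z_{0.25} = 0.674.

For two independent groups with equal n: n = 2·((z_{α/2} + z_β) / d)².
z_{α/2} + z_β = 1.645 + 0.674 = 2.319.
n = 2 × (2.319 / 0.49)² = 2 × 4.733² = 2 × 22.40 = 44.8.
Round up to the next whole participant.

n = 45 per group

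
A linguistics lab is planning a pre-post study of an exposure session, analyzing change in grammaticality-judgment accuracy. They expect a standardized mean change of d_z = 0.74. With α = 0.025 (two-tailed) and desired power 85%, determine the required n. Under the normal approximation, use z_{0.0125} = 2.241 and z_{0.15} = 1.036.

For a paired (one-sample on differences) test: n = ((z_{α/2} + z_β) / d)².
z_{α/2} + z_β = 2.241 + 1.036 = 3.277.
n = (3.277 / 0.74)² = 4.428² = 19.61.
Round up.

n = 20 pairs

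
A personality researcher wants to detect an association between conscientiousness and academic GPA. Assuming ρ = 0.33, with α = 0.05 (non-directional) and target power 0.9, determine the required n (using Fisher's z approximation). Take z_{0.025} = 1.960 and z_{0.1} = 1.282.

Fisher's z: C = ½·ln((1+r)/(1−r)) = ½·ln(1.9851) = 0.3428.
n = ((z_{α/2} + z_β)/C)² + 3.
(1.960 + 1.282) / 0.3428 = 3.242 / 0.3428 = 9.457.
n = 9.457² + 3 = 89.44 + 3 = 92.4.
Round up.

n = 93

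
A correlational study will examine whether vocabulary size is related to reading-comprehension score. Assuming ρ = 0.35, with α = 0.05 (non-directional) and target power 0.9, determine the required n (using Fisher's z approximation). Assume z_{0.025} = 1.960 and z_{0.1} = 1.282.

n = 82

Fisher's z: C = ½·ln((1+r)/(1−r)) = ½·ln(2.0769) = 0.3654.
n = ((z_{α/2} + z_β)/C)² + 3.
(1.960 + 1.282) / 0.3654 = 3.242 / 0.3654 = 8.872.
n = 8.872² + 3 = 78.72 + 3 = 81.7.
Round up.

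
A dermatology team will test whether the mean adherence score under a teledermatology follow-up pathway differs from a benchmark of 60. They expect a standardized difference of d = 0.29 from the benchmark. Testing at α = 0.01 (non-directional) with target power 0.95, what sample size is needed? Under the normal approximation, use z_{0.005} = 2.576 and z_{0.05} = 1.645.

For a one-sample test: n = ((z_{α/2} + z_β) / d)².
z_{α/2} + z_β = 2.576 + 1.645 = 4.221.
n = (4.221 / 0.29)² = 14.555² = 211.85.
Round up.

n = 212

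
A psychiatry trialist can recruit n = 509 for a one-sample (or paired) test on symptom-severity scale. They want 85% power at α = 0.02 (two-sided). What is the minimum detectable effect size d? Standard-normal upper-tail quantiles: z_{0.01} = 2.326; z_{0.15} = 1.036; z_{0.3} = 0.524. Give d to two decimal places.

For a single sample (or paired design) of n = 509: d_min = (z_{α/2} + z_β)/√n.
z-sum = 2.326 + 1.036 = 3.362.
d_min = 3.362 / √509 = 3.362 / 22.561 = 0.149.

d_min ≈ 0.15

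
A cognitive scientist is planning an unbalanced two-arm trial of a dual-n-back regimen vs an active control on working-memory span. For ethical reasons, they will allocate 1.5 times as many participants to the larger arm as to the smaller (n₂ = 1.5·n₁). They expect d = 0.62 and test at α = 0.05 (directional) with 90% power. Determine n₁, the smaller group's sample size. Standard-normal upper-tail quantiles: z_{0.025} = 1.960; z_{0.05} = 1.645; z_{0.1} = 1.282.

With allocation ratio k = n₂/n₁ = 1.5, Var(x̄₁−x̄₂) = σ²(1/n₁ + 1/(k·n₁)) = σ²·(k+1)/(k·n₁).
So n₁ = (1 + 1/k)·((z_{α} + z_β)/d)² = 1.667 × (2.927/0.62)².
n₁ = 1.667 × 22.29 = 37.1.
Round up: n₁ = 38, giving n₂ = 1.5 × 38 = 57.

n₁ = 38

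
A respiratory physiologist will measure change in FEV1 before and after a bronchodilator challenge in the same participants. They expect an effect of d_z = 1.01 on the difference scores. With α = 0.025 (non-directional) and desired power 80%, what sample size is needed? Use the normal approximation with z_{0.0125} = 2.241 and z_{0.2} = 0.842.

n = 10 pairs

For a paired (one-sample on differences) test: n = ((z_{α/2} + z_β) / d)².
z_{α/2} + z_β = 2.241 + 0.842 = 3.083.
n = (3.083 / 1.01)² = 3.052² = 9.32.
Round up.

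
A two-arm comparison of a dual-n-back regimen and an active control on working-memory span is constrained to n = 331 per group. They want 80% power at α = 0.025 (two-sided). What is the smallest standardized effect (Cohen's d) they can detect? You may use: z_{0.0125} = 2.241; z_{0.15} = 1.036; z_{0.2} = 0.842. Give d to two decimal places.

For two independent groups of n = 331 each: d_min = (z_{α/2} + z_β)·√(2/n).
z-sum = 2.241 + 0.842 = 3.083.
d_min = 3.083 × √(2/331) = 3.083 × 0.0777 = 0.240.

d_min ≈ 0.24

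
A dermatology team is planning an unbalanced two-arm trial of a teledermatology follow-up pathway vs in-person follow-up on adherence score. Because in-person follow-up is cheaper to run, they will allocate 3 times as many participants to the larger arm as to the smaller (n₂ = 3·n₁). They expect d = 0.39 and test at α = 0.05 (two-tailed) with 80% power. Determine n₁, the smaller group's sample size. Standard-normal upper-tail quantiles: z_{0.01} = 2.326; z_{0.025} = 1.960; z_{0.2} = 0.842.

n₁ = 69

With allocation ratio k = n₂/n₁ = 3, Var(x̄₁−x̄₂) = σ²(1/n₁ + 1/(k·n₁)) = σ²·(k+1)/(k·n₁).
So n₁ = (1 + 1/k)·((z_{α/2} + z_β)/d)² = 1.333 × (2.802/0.39)².
n₁ = 1.333 × 51.62 = 68.8.
Round up: n₁ = 69, giving n₂ = 3 × 69 = 207.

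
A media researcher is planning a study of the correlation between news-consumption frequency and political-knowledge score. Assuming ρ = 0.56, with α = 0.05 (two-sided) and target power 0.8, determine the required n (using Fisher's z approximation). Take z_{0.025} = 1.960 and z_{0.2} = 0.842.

n = 23

Fisher's z: C = ½·ln((1+r)/(1−r)) = ½·ln(3.5455) = 0.6328.
n = ((z_{α/2} + z_β)/C)² + 3.
(1.960 + 0.842) / 0.6328 = 2.802 / 0.6328 = 4.428.
n = 4.428² + 3 = 19.61 + 3 = 22.6.
Round up.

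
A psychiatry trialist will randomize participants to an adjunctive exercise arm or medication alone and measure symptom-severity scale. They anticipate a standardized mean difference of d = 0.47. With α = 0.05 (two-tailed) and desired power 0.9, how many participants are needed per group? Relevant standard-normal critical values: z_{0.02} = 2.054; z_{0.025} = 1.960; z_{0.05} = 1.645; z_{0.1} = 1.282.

For two independent groups with equal n: n = 2·((z_{α/2} + z_β) / d)².
z_{α/2} + z_β = 1.960 + 1.282 = 3.242.
n = 2 × (3.242 / 0.47)² = 2 × 6.898² = 2 × 47.58 = 95.2.
Round up to the next whole participant.

n = 96 per group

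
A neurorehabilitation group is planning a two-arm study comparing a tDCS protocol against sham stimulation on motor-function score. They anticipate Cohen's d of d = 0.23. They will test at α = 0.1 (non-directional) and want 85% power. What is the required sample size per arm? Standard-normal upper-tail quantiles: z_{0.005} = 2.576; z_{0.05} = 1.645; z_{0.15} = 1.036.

n = 272 per group

For two independent groups with equal n: n = 2·((z_{α/2} + z_β) / d)².
z_{α/2} + z_β = 1.645 + 1.036 = 2.681.
n = 2 × (2.681 / 0.23)² = 2 × 11.657² = 2 × 135.87 = 271.7.
Round up to the next whole participant.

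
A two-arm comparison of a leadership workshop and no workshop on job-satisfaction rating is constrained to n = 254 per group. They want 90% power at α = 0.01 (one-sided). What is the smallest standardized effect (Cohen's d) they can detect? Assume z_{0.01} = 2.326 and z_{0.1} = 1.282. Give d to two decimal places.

For two independent groups of n = 254 each: d_min = (z_{α} + z_β)·√(2/n).
z-sum = 2.326 + 1.282 = 3.608.
d_min = 3.608 × √(2/254) = 3.608 × 0.0887 = 0.320.

d_min ≈ 0.32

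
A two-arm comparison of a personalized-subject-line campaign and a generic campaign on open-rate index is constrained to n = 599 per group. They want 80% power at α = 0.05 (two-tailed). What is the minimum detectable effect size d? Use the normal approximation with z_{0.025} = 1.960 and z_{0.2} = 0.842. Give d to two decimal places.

For two independent groups of n = 599 each: d_min = (z_{α/2} + z_β)·√(2/n).
z-sum = 1.960 + 0.842 = 2.802.
d_min = 2.802 × √(2/599) = 2.802 × 0.0578 = 0.162.

d_min ≈ 0.16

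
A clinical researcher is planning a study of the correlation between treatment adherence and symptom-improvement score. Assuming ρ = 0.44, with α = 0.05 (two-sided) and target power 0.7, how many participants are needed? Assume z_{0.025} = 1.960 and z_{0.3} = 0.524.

n = 31

Fisher's z: C = ½·ln((1+r)/(1−r)) = ½·ln(2.5714) = 0.4722.
n = ((z_{α/2} + z_β)/C)² + 3.
(1.960 + 0.524) / 0.4722 = 2.484 / 0.4722 = 5.260.
n = 5.260² + 3 = 27.67 + 3 = 30.7.
Round up.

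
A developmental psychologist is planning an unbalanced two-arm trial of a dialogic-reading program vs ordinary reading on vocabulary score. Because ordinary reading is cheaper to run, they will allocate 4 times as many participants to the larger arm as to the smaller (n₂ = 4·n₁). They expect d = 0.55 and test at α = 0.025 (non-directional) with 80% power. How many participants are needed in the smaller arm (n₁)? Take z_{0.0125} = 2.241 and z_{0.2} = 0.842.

With allocation ratio k = n₂/n₁ = 4, Var(x̄₁−x̄₂) = σ²(1/n₁ + 1/(k·n₁)) = σ²·(k+1)/(k·n₁).
So n₁ = (1 + 1/k)·((z_{α/2} + z_β)/d)² = 1.250 × (3.083/0.55)².
n₁ = 1.250 × 31.42 = 39.3.
Round up: n₁ = 40, giving n₂ = 4 × 40 = 160.

n₁ = 40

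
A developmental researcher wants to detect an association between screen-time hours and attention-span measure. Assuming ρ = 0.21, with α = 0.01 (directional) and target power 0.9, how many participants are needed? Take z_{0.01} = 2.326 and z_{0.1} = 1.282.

n = 290

Fisher's z: C = ½·ln((1+r)/(1−r)) = ½·ln(1.5316) = 0.2132.
n = ((z_{α} + z_β)/C)² + 3.
(2.326 + 1.282) / 0.2132 = 3.608 / 0.2132 = 16.923.
n = 16.923² + 3 = 286.39 + 3 = 289.4.
Round up.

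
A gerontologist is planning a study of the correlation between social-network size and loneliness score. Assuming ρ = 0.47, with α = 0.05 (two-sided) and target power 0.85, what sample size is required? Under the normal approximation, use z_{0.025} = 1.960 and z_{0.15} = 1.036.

Fisher's z: C = ½·ln((1+r)/(1−r)) = ½·ln(2.7736) = 0.5101.
n = ((z_{α/2} + z_β)/C)² + 3.
(1.960 + 1.036) / 0.5101 = 2.996 / 0.5101 = 5.873.
n = 5.873² + 3 = 34.50 + 3 = 37.5.
Round up.

n = 38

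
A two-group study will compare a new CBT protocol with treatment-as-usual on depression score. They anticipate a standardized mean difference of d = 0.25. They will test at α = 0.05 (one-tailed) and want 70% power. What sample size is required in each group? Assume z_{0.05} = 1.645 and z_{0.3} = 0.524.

n = 151 per group

For two independent groups with equal n: n = 2·((z_{α} + z_β) / d)².
z_{α} + z_β = 1.645 + 0.524 = 2.169.
n = 2 × (2.169 / 0.25)² = 2 × 8.676² = 2 × 75.27 = 150.5.
Round up to the next whole participant.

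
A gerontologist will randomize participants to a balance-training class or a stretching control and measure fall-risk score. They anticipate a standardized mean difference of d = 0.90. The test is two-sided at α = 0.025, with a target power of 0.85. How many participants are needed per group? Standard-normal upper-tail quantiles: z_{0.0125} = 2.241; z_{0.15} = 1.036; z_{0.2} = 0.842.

n = 27 per group

For two independent groups with equal n: n = 2·((z_{α/2} + z_β) / d)².
z_{α/2} + z_β = 2.241 + 1.036 = 3.277.
n = 2 × (3.277 / 0.90)² = 2 × 3.641² = 2 × 13.26 = 26.5.
Round up to the next whole participant.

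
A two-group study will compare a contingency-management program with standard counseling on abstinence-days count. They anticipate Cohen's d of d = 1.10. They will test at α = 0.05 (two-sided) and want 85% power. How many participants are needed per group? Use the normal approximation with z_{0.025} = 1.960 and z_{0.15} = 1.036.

For two independent groups with equal n: n = 2·((z_{α/2} + z_β) / d)².
z_{α/2} + z_β = 1.960 + 1.036 = 2.996.
n = 2 × (2.996 / 1.10)² = 2 × 2.724² = 2 × 7.42 = 14.8.
Round up to the next whole participant.

n = 15 per group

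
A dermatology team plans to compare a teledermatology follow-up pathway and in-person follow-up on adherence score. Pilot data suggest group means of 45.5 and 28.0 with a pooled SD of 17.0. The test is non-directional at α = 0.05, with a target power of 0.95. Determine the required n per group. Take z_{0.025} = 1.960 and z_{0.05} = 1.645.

Cohen's d = |M₁ − M₂| / SD_pooled = |45.5 − 28.0| / 17.0 = 17.5 / 17.0 = 1.029.
For two independent groups with equal n: n = 2·((z_{α/2} + z_β) / d)².
z_{α/2} + z_β = 1.960 + 1.645 = 3.605.
n = 2 × (3.605 / 1.029)² = 2 × 3.503² = 2 × 12.27 = 24.5.
Round up to the next whole participant.

n = 25 per group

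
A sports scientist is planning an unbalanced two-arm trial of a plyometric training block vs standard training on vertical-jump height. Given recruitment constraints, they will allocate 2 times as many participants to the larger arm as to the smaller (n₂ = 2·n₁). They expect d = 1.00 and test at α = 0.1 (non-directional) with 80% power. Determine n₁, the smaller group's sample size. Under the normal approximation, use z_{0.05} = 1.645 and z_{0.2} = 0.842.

With allocation ratio k = n₂/n₁ = 2, Var(x̄₁−x̄₂) = σ²(1/n₁ + 1/(k·n₁)) = σ²·(k+1)/(k·n₁).
So n₁ = (1 + 1/k)·((z_{α/2} + z_β)/d)² = 1.500 × (2.487/1.00)².
n₁ = 1.500 × 6.19 = 9.3.
Round up: n₁ = 10, giving n₂ = 2 × 10 = 20.

n₁ = 10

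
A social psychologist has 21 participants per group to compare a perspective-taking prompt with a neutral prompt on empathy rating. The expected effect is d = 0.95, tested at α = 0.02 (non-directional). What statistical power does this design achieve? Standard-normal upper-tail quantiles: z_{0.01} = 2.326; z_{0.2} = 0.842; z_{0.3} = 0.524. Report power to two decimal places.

power ≈ 0.77

For two equal groups, power = Φ(d·√(n/2) − z_{α/2}).
d·√(n/2) = 0.95 × √(21/2) = 0.95 × 3.240 = 3.078.
z_β = 3.078 − 2.326 = 0.752.
Power = Φ(0.752) = 0.774.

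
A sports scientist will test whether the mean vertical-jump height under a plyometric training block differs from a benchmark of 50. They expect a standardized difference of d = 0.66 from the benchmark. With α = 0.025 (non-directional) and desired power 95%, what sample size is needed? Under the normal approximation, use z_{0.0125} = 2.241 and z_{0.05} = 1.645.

For a one-sample test: n = ((z_{α/2} + z_β) / d)².
z_{α/2} + z_β = 2.241 + 1.645 = 3.886.
n = (3.886 / 0.66)² = 5.888² = 34.67.
Round up.

n = 35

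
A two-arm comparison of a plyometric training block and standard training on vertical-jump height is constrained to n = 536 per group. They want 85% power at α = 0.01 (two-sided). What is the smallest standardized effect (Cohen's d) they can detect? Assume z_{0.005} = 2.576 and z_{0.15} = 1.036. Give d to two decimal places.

d_min ≈ 0.22

For two independent groups of n = 536 each: d_min = (z_{α/2} + z_β)·√(2/n).
z-sum = 2.576 + 1.036 = 3.612.
d_min = 3.612 × √(2/536) = 3.612 × 0.0611 = 0.221.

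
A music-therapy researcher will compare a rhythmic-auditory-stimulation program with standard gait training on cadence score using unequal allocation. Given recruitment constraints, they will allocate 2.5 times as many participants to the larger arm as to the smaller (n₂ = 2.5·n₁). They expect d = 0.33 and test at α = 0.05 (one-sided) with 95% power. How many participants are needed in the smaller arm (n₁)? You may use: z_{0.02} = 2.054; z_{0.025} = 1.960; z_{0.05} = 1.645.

With allocation ratio k = n₂/n₁ = 2.5, Var(x̄₁−x̄₂) = σ²(1/n₁ + 1/(k·n₁)) = σ²·(k+1)/(k·n₁).
So n₁ = (1 + 1/k)·((z_{α} + z_β)/d)² = 1.400 × (3.290/0.33)².
n₁ = 1.400 × 99.39 = 139.2.
Round up: n₁ = 140, giving n₂ = 2.5 × 140 = 350.

n₁ = 140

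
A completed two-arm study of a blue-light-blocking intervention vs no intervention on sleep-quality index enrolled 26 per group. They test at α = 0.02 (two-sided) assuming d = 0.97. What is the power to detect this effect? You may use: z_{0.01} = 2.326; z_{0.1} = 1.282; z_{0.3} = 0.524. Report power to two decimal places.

power ≈ 0.88

For two equal groups, power = Φ(d·√(n/2) − z_{α/2}).
d·√(n/2) = 0.97 × √(26/2) = 0.97 × 3.606 = 3.497.
z_β = 3.497 − 2.326 = 1.171.
Power = Φ(1.171) = 0.879.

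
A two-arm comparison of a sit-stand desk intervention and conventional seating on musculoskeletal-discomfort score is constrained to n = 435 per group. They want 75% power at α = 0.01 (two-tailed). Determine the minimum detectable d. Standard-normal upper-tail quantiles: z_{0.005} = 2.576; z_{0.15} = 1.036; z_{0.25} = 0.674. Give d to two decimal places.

For two independent groups of n = 435 each: d_min = (z_{α/2} + z_β)·√(2/n).
z-sum = 2.576 + 0.674 = 3.250.
d_min = 3.250 × √(2/435) = 3.250 × 0.0678 = 0.220.

d_min ≈ 0.22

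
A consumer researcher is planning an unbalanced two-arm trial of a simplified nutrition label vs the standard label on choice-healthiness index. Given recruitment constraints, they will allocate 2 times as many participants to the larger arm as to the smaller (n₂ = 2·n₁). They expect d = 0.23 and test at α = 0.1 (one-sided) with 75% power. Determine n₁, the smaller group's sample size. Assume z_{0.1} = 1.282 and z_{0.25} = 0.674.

n₁ = 109

With allocation ratio k = n₂/n₁ = 2, Var(x̄₁−x̄₂) = σ²(1/n₁ + 1/(k·n₁)) = σ²·(k+1)/(k·n₁).
So n₁ = (1 + 1/k)·((z_{α} + z_β)/d)² = 1.500 × (1.956/0.23)².
n₁ = 1.500 × 72.32 = 108.5.
Round up: n₁ = 109, giving n₂ = 2 × 109 = 218.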